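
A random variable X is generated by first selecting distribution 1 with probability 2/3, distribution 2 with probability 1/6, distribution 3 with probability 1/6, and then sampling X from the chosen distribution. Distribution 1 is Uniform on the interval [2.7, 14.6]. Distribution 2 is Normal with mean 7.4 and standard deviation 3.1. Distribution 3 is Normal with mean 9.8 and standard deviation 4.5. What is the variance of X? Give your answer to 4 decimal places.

Per component, 1: μ=8.65, E[X²]=86.6233; 2: μ=7.4, E[X²]=64.37; 3: μ=9.8, E[X²]=116.29.
E[X] = 0.666667·8.65 + 0.166667·7.4 + 0.166667·9.8 = 8.63333.
E[X²] = 0.666667·86.6233 + 0.166667·64.37 + 0.166667·116.29 = 87.8589.
Var(X) = E[X²] − (E[X])² = 87.8589 − 74.5344 = 13.3244.

13.3244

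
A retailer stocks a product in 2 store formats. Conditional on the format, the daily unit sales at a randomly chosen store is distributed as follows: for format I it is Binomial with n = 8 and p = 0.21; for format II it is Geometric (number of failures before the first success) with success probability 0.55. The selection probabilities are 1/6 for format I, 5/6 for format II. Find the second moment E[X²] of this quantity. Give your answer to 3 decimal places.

2.489

For each component E[X²] = Var + (mean)², giving I: 4.1496; II: 2.15702.
Overall E[X²] = 0.166667·4.1496 + 0.833333·2.15702 = 2.48912.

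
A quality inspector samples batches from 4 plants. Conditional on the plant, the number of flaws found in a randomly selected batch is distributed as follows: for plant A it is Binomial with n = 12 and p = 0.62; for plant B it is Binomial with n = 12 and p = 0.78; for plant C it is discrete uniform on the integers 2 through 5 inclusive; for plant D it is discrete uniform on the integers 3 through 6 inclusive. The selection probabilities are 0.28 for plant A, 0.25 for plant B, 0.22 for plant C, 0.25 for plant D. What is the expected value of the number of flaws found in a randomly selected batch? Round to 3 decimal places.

6.318

Component means — A: 7.44; B: 9.36; C: 3.5; D: 4.5.
E[X] = 0.28·7.44 + 0.25·9.36 + 0.22·3.5 + 0.25·4.5 = 6.3182.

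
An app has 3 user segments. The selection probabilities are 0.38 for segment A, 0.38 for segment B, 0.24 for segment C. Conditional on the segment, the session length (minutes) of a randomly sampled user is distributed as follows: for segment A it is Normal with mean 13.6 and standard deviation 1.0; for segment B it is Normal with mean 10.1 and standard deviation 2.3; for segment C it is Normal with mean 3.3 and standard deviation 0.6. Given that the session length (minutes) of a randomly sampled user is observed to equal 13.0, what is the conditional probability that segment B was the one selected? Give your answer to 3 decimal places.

Likelihoods f(13.0 | ·): A: 0.333225; B: 0.0783363; C: 1.17197e-57.
Posterior ∝ prior × likelihood. Numerator for B: 0.38·0.0783363 = 0.0297678.
Normalizing constant: 0.38·0.333225 + 0.38·0.0783363 + 0.24·1.17197e-57 = 0.156393.
P(B | observation) = 0.0297678 / 0.156393 = 0.19034.

0.190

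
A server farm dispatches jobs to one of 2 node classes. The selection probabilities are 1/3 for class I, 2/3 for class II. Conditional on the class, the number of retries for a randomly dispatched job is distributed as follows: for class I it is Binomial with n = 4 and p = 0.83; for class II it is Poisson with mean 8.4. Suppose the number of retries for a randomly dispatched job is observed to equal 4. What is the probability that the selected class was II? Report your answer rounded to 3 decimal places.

0.164

Likelihoods P(X=4 | ·): I: 0.474583; II: 0.0466479.
Posterior ∝ prior × likelihood. Numerator for II: 0.666667·0.0466479 = 0.0310986.
Normalizing constant: 0.333333·0.474583 + 0.666667·0.0466479 = 0.189293.
P(II | observation) = 0.0310986 / 0.189293 = 0.164288.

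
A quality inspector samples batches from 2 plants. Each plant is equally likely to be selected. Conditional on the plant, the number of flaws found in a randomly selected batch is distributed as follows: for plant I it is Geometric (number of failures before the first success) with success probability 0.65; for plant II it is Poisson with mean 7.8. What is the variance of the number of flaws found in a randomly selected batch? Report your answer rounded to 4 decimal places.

17.4967

Per component, I: μ=0.538462, E[X²]=1.11834; II: μ=7.8, E[X²]=68.64.
E[X] = 0.5·0.538462 + 0.5·7.8 = 4.16923.
E[X²] = 0.5·1.11834 + 0.5·68.64 = 34.8792.
Var(X) = E[X²] − (E[X])² = 34.8792 − 17.3825 = 17.4967.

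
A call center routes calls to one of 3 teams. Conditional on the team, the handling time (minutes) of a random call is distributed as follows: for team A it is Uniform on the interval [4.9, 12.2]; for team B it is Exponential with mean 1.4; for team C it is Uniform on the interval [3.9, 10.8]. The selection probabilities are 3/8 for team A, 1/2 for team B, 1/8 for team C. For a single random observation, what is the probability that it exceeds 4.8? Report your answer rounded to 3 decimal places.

0.500

Conditional on each team, P(X > 4.8): A: 1; B: 0.0324332; C: 0.869565.
By total probability, P(X > 4.8) = 0.375·1 + 0.5·0.0324332 + 0.125·0.869565 = 0.499912.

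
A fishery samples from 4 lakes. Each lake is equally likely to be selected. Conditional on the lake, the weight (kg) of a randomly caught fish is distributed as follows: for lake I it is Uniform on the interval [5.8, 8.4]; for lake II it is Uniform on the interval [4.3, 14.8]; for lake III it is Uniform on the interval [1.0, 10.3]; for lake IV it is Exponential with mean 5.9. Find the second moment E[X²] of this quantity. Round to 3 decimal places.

65.028

For each component E[X²] = Var + (mean)², giving I: 50.9733; II: 100.39; III: 39.13; IV: 69.62.
Overall E[X²] = 0.25·50.9733 + 0.25·100.39 + 0.25·39.13 + 0.25·69.62 = 65.0283.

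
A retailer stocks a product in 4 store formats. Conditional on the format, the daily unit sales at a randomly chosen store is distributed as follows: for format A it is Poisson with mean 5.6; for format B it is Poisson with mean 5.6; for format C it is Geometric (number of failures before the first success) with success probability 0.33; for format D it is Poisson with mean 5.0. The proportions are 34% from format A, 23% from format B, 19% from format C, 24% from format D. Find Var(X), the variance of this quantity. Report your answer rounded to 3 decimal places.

Per component, A: μ=5.6, E[X²]=36.96; B: μ=5.6, E[X²]=36.96; C: μ=2.0303, E[X²]=10.2746; D: μ=5, E[X²]=30.
E[X] = 0.34·5.6 + 0.23·5.6 + 0.19·2.0303 + 0.24·5 = 4.77776.
E[X²] = 0.34·36.96 + 0.23·36.96 + 0.19·10.2746 + 0.24·30 = 30.2194.
Var(X) = E[X²] − (E[X])² = 30.2194 − 22.827 = 7.3924.

7.392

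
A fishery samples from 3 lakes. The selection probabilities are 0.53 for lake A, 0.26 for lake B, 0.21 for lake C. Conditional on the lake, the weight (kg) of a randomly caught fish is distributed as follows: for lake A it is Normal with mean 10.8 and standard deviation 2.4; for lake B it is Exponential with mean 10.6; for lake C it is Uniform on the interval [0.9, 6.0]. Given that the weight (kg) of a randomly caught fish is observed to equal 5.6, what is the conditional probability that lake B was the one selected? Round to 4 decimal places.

0.2257

Likelihoods f(5.6 | ·): A: 0.0158969; B: 0.0556231; C: 0.196078.
Posterior ∝ prior × likelihood. Numerator for B: 0.26·0.0556231 = 0.014462.
Normalizing constant: 0.53·0.0158969 + 0.26·0.0556231 + 0.21·0.196078 = 0.0640639.
P(B | observation) = 0.014462 / 0.0640639 = 0.225744.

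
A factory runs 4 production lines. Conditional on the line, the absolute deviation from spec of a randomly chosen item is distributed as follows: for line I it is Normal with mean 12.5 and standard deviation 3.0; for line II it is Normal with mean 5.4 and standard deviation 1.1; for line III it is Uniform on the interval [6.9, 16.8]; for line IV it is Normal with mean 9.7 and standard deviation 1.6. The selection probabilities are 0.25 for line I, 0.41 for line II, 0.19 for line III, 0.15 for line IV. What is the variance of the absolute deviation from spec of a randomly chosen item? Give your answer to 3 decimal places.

14.673

Per component, I: μ=12.5, E[X²]=165.25; II: μ=5.4, E[X²]=30.37; III: μ=11.85, E[X²]=148.59; IV: μ=9.7, E[X²]=96.65.
E[X] = 0.25·12.5 + 0.41·5.4 + 0.19·11.85 + 0.15·9.7 = 9.0455.
E[X²] = 0.25·165.25 + 0.41·30.37 + 0.19·148.59 + 0.15·96.65 = 96.4938.
Var(X) = E[X²] − (E[X])² = 96.4938 − 81.8211 = 14.6727.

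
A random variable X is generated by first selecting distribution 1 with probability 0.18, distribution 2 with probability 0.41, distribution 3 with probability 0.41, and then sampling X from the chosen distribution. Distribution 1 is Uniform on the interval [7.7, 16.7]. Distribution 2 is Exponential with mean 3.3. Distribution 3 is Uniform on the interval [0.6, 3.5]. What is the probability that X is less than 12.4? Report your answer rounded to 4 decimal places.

Conditional on each component, P(X < 12.4): 1: 0.522222; 2: 0.97666; 3: 1.
By total probability, P(X < 12.4) = 0.18·0.522222 + 0.41·0.97666 + 0.41·1 = 0.90443.

0.9044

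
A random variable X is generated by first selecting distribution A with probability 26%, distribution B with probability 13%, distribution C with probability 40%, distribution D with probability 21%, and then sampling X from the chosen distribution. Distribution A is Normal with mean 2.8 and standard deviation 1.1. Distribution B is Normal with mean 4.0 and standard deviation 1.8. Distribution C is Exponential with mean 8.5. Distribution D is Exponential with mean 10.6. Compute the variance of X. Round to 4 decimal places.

Per component, A: μ=2.8, E[X²]=9.05; B: μ=4, E[X²]=19.24; C: μ=8.5, E[X²]=144.5; D: μ=10.6, E[X²]=224.72.
E[X] = 0.26·2.8 + 0.13·4 + 0.4·8.5 + 0.21·10.6 = 6.874.
E[X²] = 0.26·9.05 + 0.13·19.24 + 0.4·144.5 + 0.21·224.72 = 109.845.
Var(X) = E[X²] − (E[X])² = 109.845 − 47.2519 = 62.5935.

62.5935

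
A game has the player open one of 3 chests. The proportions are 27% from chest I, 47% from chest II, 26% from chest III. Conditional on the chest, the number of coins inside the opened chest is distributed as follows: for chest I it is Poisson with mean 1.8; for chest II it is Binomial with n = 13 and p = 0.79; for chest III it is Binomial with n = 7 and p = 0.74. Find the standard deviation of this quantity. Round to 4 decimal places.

Per component, I: μ=1.8, E[X²]=5.04; II: μ=10.27, E[X²]=107.63; III: μ=5.18, E[X²]=28.1792.
E[X] = 0.27·1.8 + 0.47·10.27 + 0.26·5.18 = 6.6597.
E[X²] = 0.27·5.04 + 0.47·107.63 + 0.26·28.1792 = 59.2733.
Var(X) = E[X²] − (E[X])² = 59.2733 − 44.3516 = 14.9217.
SD(X) = √14.9217 = 3.86286.

3.8629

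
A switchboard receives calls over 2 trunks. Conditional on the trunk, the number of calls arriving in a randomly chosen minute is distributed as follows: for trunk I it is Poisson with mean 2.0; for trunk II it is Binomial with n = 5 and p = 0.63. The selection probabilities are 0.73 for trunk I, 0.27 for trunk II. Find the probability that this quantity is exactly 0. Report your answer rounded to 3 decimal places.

0.101

Conditional on each trunk, P(X = 0): I: 0.135335; II: 0.0069344.
By total probability, P(X = 0) = 0.73·0.135335 + 0.27·0.0069344 = 0.100667.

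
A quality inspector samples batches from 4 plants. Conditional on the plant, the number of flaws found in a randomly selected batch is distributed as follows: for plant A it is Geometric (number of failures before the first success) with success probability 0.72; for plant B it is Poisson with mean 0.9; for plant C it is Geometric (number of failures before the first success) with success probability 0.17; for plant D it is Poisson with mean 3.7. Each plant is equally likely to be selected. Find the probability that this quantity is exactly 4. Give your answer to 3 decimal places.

0.072

Conditional on each plant, P(X = 4): A: 0.00442552; B: 0.0111146; C: 0.0806791; D: 0.193066.
By total probability, P(X = 4) = 0.25·0.00442552 + 0.25·0.0111146 + 0.25·0.0806791 + 0.25·0.193066 = 0.0723213.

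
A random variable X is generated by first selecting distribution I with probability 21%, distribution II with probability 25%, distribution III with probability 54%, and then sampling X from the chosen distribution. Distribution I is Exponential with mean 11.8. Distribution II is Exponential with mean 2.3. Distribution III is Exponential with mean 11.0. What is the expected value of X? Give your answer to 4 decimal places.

8.9930

Component means — I: 11.8; II: 2.3; III: 11.
E[X] = 0.21·11.8 + 0.25·2.3 + 0.54·11 = 8.993.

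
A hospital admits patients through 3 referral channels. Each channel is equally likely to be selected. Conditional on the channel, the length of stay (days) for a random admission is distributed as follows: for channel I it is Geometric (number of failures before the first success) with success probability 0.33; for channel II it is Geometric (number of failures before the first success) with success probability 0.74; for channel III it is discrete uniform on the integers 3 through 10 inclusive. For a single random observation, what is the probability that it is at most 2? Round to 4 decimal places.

Conditional on each channel, P(X ≤ 2): I: 0.699237; II: 0.982424; III: 0.
By total probability, P(X ≤ 2) = 0.333333·0.699237 + 0.333333·0.982424 + 0.333333·0 = 0.560554.

0.5606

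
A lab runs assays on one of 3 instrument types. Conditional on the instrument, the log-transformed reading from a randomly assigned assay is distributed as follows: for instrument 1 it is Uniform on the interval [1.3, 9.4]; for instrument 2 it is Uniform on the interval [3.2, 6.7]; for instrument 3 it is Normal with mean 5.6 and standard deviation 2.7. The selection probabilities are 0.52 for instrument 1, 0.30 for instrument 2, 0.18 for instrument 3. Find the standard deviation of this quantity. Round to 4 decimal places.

2.1249

Per component, 1: μ=5.35, E[X²]=34.09; 2: μ=4.95, E[X²]=25.5233; 3: μ=5.6, E[X²]=38.65.
E[X] = 0.52·5.35 + 0.3·4.95 + 0.18·5.6 = 5.275.
E[X²] = 0.52·34.09 + 0.3·25.5233 + 0.18·38.65 = 32.3408.
Var(X) = E[X²] − (E[X])² = 32.3408 − 27.8256 = 4.51517.
SD(X) = √4.51517 = 2.12489.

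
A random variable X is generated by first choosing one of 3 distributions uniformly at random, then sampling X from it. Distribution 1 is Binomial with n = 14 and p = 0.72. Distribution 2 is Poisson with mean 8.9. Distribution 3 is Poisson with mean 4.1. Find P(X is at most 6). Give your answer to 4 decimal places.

0.3718

Conditional on each component, P(X ≤ 6): 1: 0.0208246; 2: 0.216042; 3: 0.878648.
By total probability, P(X ≤ 6) = 0.333333·0.0208246 + 0.333333·0.216042 + 0.333333·0.878648 = 0.371838.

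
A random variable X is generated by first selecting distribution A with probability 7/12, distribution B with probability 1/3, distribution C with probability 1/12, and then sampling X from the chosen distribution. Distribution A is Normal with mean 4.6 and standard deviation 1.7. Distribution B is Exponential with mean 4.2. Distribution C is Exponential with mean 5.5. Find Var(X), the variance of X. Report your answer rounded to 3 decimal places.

Per component, A: μ=4.6, E[X²]=24.05; B: μ=4.2, E[X²]=35.28; C: μ=5.5, E[X²]=60.5.
E[X] = 0.583333·4.6 + 0.333333·4.2 + 0.0833333·5.5 = 4.54167.
E[X²] = 0.583333·24.05 + 0.333333·35.28 + 0.0833333·60.5 = 30.8308.
Var(X) = E[X²] − (E[X])² = 30.8308 − 20.6267 = 10.2041.

10.204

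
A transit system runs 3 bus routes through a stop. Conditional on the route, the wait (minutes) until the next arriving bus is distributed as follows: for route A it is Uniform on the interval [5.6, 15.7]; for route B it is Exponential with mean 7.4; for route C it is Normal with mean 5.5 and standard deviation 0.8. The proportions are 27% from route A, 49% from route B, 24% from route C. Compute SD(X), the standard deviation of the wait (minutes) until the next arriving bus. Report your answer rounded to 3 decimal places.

Per component, A: μ=10.65, E[X²]=121.923; B: μ=7.4, E[X²]=109.52; C: μ=5.5, E[X²]=30.89.
E[X] = 0.27·10.65 + 0.49·7.4 + 0.24·5.5 = 7.8215.
E[X²] = 0.27·121.923 + 0.49·109.52 + 0.24·30.89 = 93.9977.
Var(X) = E[X²] − (E[X])² = 93.9977 − 61.1759 = 32.8218.
SD(X) = √32.8218 = 5.72903.

5.729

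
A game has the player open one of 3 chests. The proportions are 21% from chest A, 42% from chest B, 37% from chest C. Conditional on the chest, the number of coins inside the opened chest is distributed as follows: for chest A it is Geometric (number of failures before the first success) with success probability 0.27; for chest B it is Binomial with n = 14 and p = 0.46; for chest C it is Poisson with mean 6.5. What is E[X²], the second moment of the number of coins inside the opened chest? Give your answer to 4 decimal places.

40.5550

For each component E[X²] = Var + (mean)², giving A: 17.3237; B: 44.9512; C: 48.75.
Overall E[X²] = 0.21·17.3237 + 0.42·44.9512 + 0.37·48.75 = 40.555.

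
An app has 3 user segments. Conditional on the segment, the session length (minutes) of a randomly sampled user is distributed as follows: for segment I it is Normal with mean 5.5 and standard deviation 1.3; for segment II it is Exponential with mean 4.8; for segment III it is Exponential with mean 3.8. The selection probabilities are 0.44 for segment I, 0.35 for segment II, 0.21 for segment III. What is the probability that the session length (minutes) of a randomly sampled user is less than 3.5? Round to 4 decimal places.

0.3349

Conditional on each segment, P(X < 3.5): I: 0.0619679; II: 0.517689; III: 0.6019.
By total probability, P(X < 3.5) = 0.44·0.0619679 + 0.35·0.517689 + 0.21·0.6019 = 0.334856.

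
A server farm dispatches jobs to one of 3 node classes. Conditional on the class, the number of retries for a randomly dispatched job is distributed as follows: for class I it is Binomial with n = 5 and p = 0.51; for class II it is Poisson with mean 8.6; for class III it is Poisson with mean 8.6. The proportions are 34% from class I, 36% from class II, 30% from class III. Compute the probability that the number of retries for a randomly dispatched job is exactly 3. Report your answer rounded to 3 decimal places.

Conditional on each class, P(X = 3): I: 0.318495; II: 0.0195169; III: 0.0195169.
By total probability, P(X = 3) = 0.34·0.318495 + 0.36·0.0195169 + 0.3·0.0195169 = 0.121169.

0.121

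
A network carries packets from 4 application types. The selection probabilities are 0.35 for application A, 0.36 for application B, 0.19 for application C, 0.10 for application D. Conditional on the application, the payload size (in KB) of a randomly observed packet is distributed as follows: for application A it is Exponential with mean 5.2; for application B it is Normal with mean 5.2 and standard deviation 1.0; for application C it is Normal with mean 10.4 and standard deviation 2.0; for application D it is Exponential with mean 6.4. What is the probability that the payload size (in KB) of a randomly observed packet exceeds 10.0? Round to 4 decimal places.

0.1822

Conditional on each application, P(X > 10.0): A: 0.146157; B: 7.93328e-07; C: 0.57926; D: 0.209611.
By total probability, P(X > 10.0) = 0.35·0.146157 + 0.36·7.93328e-07 + 0.19·0.57926 + 0.1·0.209611 = 0.182176.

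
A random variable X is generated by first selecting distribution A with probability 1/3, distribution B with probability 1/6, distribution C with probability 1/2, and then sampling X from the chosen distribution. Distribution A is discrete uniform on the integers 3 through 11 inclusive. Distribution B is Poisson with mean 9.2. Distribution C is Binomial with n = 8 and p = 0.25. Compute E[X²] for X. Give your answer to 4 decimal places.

For each component E[X²] = Var + (mean)², giving A: 55.6667; B: 93.84; C: 5.5.
Overall E[X²] = 0.333333·55.6667 + 0.166667·93.84 + 0.5·5.5 = 36.9456.

36.9456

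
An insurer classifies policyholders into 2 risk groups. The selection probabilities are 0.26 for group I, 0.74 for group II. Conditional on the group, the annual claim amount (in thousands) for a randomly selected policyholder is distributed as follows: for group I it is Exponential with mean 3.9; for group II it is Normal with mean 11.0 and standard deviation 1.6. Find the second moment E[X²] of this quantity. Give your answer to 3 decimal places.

For each component E[X²] = Var + (mean)², giving I: 30.42; II: 123.56.
Overall E[X²] = 0.26·30.42 + 0.74·123.56 = 99.3436.

99.344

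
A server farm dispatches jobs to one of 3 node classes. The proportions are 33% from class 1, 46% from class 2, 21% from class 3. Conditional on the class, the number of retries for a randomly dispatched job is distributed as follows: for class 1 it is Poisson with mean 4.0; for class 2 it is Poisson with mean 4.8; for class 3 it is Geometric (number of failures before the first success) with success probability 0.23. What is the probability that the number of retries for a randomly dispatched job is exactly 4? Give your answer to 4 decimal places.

0.1652

Conditional on each class, P(X = 4): 1: 0.195367; 2: 0.182029; 3: 0.080852.
By total probability, P(X = 4) = 0.33·0.195367 + 0.46·0.182029 + 0.21·0.080852 = 0.165183.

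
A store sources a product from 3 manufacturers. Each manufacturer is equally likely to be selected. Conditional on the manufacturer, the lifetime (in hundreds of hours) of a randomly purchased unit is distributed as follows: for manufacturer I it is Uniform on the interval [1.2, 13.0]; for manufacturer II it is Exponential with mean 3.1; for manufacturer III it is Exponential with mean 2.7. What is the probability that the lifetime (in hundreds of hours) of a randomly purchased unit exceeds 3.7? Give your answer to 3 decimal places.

0.448

Conditional on each manufacturer, P(X > 3.7): I: 0.788136; II: 0.303144; III: 0.254013.
By total probability, P(X > 3.7) = 0.333333·0.788136 + 0.333333·0.303144 + 0.333333·0.254013 = 0.448431.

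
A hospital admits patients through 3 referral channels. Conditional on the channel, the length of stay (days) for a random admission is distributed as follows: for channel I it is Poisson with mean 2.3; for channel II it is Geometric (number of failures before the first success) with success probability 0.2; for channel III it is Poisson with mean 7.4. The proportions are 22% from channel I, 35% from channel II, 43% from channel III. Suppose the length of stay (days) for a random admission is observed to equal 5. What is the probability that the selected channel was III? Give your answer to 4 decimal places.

0.5830

Likelihoods P(X=5 | ·): I: 0.053775; II: 0.065536; III: 0.113031.
Posterior ∝ prior × likelihood. Numerator for III: 0.43·0.113031 = 0.0486034.
Normalizing constant: 0.22·0.053775 + 0.35·0.065536 + 0.43·0.113031 = 0.0833715.
P(III | observation) = 0.0486034 / 0.0833715 = 0.582974.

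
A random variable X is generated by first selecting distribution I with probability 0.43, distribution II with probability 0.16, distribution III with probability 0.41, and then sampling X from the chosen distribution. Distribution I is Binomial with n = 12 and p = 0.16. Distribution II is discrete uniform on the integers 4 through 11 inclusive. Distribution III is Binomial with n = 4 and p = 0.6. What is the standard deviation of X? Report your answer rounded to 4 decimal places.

2.4117

Per component, I: μ=1.92, E[X²]=5.2992; II: μ=7.5, E[X²]=61.5; III: μ=2.4, E[X²]=6.72.
E[X] = 0.43·1.92 + 0.16·7.5 + 0.41·2.4 = 3.0096.
E[X²] = 0.43·5.2992 + 0.16·61.5 + 0.41·6.72 = 14.8739.
Var(X) = E[X²] − (E[X])² = 14.8739 − 9.05769 = 5.81616.
SD(X) = √5.81616 = 2.41167.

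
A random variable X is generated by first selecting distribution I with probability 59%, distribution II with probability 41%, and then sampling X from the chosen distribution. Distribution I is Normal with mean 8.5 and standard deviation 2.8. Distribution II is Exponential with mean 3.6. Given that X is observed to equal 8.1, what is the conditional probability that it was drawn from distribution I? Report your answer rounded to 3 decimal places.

Likelihoods f(8.1 | ·): I: 0.141033; II: 0.0292776.
Posterior ∝ prior × likelihood. Numerator for I: 0.59·0.141033 = 0.0832094.
Normalizing constant: 0.59·0.141033 + 0.41·0.0292776 = 0.0952132.
P(I | observation) = 0.0832094 / 0.0952132 = 0.873927.

0.874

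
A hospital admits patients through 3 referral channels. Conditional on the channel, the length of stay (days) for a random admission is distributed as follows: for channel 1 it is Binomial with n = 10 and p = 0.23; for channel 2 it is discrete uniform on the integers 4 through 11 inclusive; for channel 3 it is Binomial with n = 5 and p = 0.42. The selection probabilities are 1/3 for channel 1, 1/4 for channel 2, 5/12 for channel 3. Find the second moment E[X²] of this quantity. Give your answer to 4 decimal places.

For each component E[X²] = Var + (mean)², giving 1: 7.061; 2: 61.5; 3: 5.628.
Overall E[X²] = 0.333333·7.061 + 0.25·61.5 + 0.416667·5.628 = 20.0737.

20.0737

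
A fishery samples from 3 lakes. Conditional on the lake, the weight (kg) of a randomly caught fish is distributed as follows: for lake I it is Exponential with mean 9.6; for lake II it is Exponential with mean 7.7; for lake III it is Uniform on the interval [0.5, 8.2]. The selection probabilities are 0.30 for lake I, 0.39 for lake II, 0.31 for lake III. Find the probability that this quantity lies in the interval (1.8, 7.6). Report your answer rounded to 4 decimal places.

0.5096

Conditional on each lake, P(1.8 < X < 7.6): I: 0.37594; II: 0.418859; III: 0.753247.
By total probability, P(1.8 < X < 7.6) = 0.3·0.37594 + 0.39·0.418859 + 0.31·0.753247 = 0.509643.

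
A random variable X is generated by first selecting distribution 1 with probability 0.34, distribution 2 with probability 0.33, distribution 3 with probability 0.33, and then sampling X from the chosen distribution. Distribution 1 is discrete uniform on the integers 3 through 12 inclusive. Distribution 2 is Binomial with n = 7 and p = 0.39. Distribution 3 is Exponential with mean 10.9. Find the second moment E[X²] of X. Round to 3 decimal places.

103.354

For each component E[X²] = Var + (mean)², giving 1: 64.5; 2: 9.1182; 3: 237.62.
Overall E[X²] = 0.34·64.5 + 0.33·9.1182 + 0.33·237.62 = 103.354.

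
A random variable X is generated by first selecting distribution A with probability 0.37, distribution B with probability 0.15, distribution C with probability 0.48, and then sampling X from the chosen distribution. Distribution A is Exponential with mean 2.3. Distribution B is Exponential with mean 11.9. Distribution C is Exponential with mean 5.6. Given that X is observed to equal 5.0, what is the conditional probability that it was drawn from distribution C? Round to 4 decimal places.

0.5691

Likelihoods f(5.0 | ·): A: 0.0494486; B: 0.0552047; C: 0.0731222.
Posterior ∝ prior × likelihood. Numerator for C: 0.48·0.0731222 = 0.0350986.
Normalizing constant: 0.37·0.0494486 + 0.15·0.0552047 + 0.48·0.0731222 = 0.0616753.
P(C | observation) = 0.0350986 / 0.0616753 = 0.569087.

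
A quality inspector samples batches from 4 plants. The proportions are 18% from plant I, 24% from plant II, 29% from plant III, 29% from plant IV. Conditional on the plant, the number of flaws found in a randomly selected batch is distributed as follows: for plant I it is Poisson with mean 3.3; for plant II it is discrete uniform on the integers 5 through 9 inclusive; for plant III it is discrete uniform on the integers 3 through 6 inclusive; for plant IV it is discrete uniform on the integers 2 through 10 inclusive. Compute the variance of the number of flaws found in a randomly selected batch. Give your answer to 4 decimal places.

Per component, I: μ=3.3, E[X²]=14.19; II: μ=7, E[X²]=51; III: μ=4.5, E[X²]=21.5; IV: μ=6, E[X²]=42.6667.
E[X] = 0.18·3.3 + 0.24·7 + 0.29·4.5 + 0.29·6 = 5.319.
E[X²] = 0.18·14.19 + 0.24·51 + 0.29·21.5 + 0.29·42.6667 = 33.4025.
Var(X) = E[X²] − (E[X])² = 33.4025 − 28.2918 = 5.11077.

5.1108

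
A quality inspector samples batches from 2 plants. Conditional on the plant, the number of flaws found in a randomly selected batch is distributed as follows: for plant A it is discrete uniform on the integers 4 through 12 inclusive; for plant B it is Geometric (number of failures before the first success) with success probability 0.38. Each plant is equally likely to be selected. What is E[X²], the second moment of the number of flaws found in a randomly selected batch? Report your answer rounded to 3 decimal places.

For each component E[X²] = Var + (mean)², giving A: 70.6667; B: 6.95568.
Overall E[X²] = 0.5·70.6667 + 0.5·6.95568 = 38.8112.

38.811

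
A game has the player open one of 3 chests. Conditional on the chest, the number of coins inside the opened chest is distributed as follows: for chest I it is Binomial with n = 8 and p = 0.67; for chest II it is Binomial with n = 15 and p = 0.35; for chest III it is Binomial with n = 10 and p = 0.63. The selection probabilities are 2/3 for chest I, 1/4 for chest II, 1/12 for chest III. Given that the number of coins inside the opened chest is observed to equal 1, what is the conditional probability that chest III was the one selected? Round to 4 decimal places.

Likelihoods P(X=1 | ·): I: 0.00228435; II: 0.0126167; III: 0.000818759.
Posterior ∝ prior × likelihood. Numerator for III: 0.0833333·0.000818759 = 6.82299e-05.
Normalizing constant: 0.666667·0.00228435 + 0.25·0.0126167 + 0.0833333·0.000818759 = 0.00474531.
P(III | observation) = 6.82299e-05 / 0.00474531 = 0.0143784.

0.0144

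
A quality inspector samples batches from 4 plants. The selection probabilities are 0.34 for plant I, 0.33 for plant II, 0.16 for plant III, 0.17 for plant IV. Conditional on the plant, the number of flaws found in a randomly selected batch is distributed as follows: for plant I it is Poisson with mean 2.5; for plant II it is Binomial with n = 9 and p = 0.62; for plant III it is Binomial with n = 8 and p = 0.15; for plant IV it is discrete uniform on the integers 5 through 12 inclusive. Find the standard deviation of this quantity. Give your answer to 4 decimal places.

2.9637

Per component, I: μ=2.5, E[X²]=8.75; II: μ=5.58, E[X²]=33.2568; III: μ=1.2, E[X²]=2.46; IV: μ=8.5, E[X²]=77.5.
E[X] = 0.34·2.5 + 0.33·5.58 + 0.16·1.2 + 0.17·8.5 = 4.3284.
E[X²] = 0.34·8.75 + 0.33·33.2568 + 0.16·2.46 + 0.17·77.5 = 27.5183.
Var(X) = E[X²] − (E[X])² = 27.5183 − 18.735 = 8.7833.
SD(X) = √8.7833 = 2.96366.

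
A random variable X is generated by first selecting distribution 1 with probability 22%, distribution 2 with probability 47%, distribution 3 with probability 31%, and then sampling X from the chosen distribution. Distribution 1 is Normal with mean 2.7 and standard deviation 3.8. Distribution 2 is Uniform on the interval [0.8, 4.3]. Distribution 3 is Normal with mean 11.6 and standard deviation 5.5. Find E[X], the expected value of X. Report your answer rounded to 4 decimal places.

Component means — 1: 2.7; 2: 2.55; 3: 11.6.
E[X] = 0.22·2.7 + 0.47·2.55 + 0.31·11.6 = 5.3885.

5.3885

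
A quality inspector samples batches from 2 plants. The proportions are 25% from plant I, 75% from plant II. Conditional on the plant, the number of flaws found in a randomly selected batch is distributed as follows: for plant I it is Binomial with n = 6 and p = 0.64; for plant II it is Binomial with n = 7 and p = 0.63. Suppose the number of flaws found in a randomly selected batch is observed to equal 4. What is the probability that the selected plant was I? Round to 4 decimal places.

0.2802

Likelihoods P(X=4 | ·): I: 0.326149; II: 0.279277.
Posterior ∝ prior × likelihood. Numerator for I: 0.25·0.326149 = 0.0815373.
Normalizing constant: 0.25·0.326149 + 0.75·0.279277 = 0.290995.
P(I | observation) = 0.0815373 / 0.290995 = 0.280201.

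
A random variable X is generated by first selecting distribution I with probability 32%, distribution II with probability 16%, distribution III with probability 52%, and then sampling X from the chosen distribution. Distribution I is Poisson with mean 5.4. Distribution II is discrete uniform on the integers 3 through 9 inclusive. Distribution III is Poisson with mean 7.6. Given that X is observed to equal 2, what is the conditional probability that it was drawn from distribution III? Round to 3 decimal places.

Likelihoods P(X=2 | ·): I: 0.0658518; II: 0; III: 0.014453.
Posterior ∝ prior × likelihood. Numerator for III: 0.52·0.014453 = 0.00751558.
Normalizing constant: 0.32·0.0658518 + 0.16·0 + 0.52·0.014453 = 0.0285881.
P(III | observation) = 0.00751558 / 0.0285881 = 0.262892.

0.263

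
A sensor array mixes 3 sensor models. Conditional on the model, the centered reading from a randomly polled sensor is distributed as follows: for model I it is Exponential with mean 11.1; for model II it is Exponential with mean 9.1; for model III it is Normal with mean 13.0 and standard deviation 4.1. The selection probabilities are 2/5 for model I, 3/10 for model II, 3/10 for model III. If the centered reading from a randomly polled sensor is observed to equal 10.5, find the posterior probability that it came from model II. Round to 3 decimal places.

0.214

Likelihoods f(10.5 | ·): I: 0.0349831; II: 0.0346617; III: 0.0807961.
Posterior ∝ prior × likelihood. Numerator for II: 0.3·0.0346617 = 0.0103985.
Normalizing constant: 0.4·0.0349831 + 0.3·0.0346617 + 0.3·0.0807961 = 0.0486306.
P(II | observation) = 0.0103985 / 0.0486306 = 0.213827.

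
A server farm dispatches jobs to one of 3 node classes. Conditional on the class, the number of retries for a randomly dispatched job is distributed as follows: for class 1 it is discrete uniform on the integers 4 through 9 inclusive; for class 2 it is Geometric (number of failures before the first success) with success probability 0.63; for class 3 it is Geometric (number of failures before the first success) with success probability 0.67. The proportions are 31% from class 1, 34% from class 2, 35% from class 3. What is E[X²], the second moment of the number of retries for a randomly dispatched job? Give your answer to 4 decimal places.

For each component E[X²] = Var + (mean)², giving 1: 45.1667; 2: 1.27715; 3: 0.977723.
Overall E[X²] = 0.31·45.1667 + 0.34·1.27715 + 0.35·0.977723 = 14.7781.

14.7781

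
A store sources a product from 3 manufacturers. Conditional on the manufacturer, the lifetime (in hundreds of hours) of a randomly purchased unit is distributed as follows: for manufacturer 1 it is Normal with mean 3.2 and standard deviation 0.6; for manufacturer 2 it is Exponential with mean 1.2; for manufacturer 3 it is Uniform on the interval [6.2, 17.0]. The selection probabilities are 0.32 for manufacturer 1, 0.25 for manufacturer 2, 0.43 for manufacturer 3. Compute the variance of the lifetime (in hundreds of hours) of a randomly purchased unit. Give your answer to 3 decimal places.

26.311

Per component, 1: μ=3.2, E[X²]=10.6; 2: μ=1.2, E[X²]=2.88; 3: μ=11.6, E[X²]=144.28.
E[X] = 0.32·3.2 + 0.25·1.2 + 0.43·11.6 = 6.312.
E[X²] = 0.32·10.6 + 0.25·2.88 + 0.43·144.28 = 66.1524.
Var(X) = E[X²] − (E[X])² = 66.1524 − 39.8413 = 26.3111.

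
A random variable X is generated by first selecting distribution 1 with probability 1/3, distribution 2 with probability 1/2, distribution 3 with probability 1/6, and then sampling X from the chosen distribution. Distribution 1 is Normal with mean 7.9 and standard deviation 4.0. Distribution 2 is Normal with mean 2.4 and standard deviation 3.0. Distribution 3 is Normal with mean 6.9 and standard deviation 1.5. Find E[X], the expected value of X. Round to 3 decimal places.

Component means — 1: 7.9; 2: 2.4; 3: 6.9.
E[X] = 0.333333·7.9 + 0.5·2.4 + 0.166667·6.9 = 4.98333.

4.983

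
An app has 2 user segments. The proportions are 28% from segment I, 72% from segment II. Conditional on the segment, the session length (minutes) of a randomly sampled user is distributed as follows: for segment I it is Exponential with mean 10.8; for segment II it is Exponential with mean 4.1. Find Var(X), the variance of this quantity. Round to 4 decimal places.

Per component, I: μ=10.8, E[X²]=233.28; II: μ=4.1, E[X²]=33.62.
E[X] = 0.28·10.8 + 0.72·4.1 = 5.976.
E[X²] = 0.28·233.28 + 0.72·33.62 = 89.5248.
Var(X) = E[X²] − (E[X])² = 89.5248 − 35.7126 = 53.8122.

53.8122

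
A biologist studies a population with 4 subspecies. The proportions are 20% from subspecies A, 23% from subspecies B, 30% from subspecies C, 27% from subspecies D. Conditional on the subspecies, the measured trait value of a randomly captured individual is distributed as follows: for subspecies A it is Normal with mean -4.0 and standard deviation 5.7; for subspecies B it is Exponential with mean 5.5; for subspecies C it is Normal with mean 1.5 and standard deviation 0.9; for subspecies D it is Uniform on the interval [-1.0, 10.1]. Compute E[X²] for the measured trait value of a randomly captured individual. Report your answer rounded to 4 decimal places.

32.8929

For each component E[X²] = Var + (mean)², giving A: 48.49; B: 60.5; C: 3.06; D: 30.97.
Overall E[X²] = 0.2·48.49 + 0.23·60.5 + 0.3·3.06 + 0.27·30.97 = 32.8929.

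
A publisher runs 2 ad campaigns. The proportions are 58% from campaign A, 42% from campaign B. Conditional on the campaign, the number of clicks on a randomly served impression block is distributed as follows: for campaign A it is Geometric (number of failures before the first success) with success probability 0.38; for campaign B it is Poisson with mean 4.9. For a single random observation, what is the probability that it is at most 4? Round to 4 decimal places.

0.7193

Conditional on each campaign, P(X ≤ 4): A: 0.908387; B: 0.458212.
By total probability, P(X ≤ 4) = 0.58·0.908387 + 0.42·0.458212 = 0.719313.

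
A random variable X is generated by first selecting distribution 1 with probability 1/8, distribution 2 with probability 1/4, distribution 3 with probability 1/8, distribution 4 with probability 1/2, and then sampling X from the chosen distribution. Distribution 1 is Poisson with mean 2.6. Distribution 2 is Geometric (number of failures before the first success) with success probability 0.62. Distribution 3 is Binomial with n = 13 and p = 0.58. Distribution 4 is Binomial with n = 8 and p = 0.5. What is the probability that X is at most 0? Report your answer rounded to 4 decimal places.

Conditional on each component, P(X ≤ 0): 1: 0.0742736; 2: 0.62; 3: 1.26544e-05; 4: 0.00390625.
By total probability, P(X ≤ 0) = 0.125·0.0742736 + 0.25·0.62 + 0.125·1.26544e-05 + 0.5·0.00390625 = 0.166239.

0.1662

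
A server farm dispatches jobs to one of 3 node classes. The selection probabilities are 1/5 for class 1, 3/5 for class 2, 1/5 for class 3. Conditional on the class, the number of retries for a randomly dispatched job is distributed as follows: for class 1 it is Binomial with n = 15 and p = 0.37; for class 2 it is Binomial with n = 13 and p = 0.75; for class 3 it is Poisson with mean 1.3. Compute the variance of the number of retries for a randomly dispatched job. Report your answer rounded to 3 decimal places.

Per component, 1: μ=5.55, E[X²]=34.299; 2: μ=9.75, E[X²]=97.5; 3: μ=1.3, E[X²]=2.99.
E[X] = 0.2·5.55 + 0.6·9.75 + 0.2·1.3 = 7.22.
E[X²] = 0.2·34.299 + 0.6·97.5 + 0.2·2.99 = 65.9578.
Var(X) = E[X²] − (E[X])² = 65.9578 − 52.1284 = 13.8294.

13.829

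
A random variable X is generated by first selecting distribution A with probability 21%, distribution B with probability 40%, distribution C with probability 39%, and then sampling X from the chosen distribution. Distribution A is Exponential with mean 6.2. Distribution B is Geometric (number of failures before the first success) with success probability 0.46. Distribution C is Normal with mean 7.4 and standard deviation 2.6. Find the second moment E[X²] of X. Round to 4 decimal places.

For each component E[X²] = Var + (mean)², giving A: 76.88; B: 3.93006; C: 61.52.
Overall E[X²] = 0.21·76.88 + 0.4·3.93006 + 0.39·61.52 = 41.7096.

41.7096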